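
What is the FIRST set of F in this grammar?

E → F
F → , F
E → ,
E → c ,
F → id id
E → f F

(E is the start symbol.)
{ ',', 'id' }

To compute FIRST(F), examine every production with F on the left-hand side, reading each right-hand side left to right until a non-nullable symbol is reached.

From F → , F:
  - ',' is a terminal: add ',' and stop
From F → id id:
  - id is a terminal: add 'id' and stop

Collecting: FIRST(F) = { ',', 'id' }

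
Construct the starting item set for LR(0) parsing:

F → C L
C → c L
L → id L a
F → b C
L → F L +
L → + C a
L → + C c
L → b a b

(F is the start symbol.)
First, augment the grammar with F' → F
I₀ = CLOSURE({ [F' → . F] }):
  [F' → . F] has the dot before F: add [F → . C L], [F → . b C]
  [F → . C L] has the dot before C: add [C → . c L]
No further items can be added.

I₀ = { [C → . c L], [F → . C L], [F → . b C], [F' → . F] }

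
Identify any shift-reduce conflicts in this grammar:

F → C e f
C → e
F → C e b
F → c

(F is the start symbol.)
No shift-reduce conflicts

Augment with F' → F and build the canonical LR(0) collection (I0 = CLOSURE({[F' → . F]}), then GOTO on every symbol after a dot until no new states appear). It has 8 states:
  I0: { [C → . e], [F → . C e b], [F → . C e f], [F → . c], [F' → . F] }  — shift
  I1: { [F → C . e b], [F → C . e f] }  — shift
  I2: { [F' → F .] }  — accept
  I3: { [F → c .] }  — reduce
  I4: { [C → e .] }  — reduce
  I5: { [F → C e . b], [F → C e . f] }  — shift
  I6: { [F → C e b .] }  — reduce
  I7: { [F → C e f .] }  — reduce

No state contains both a complete item and a shift item.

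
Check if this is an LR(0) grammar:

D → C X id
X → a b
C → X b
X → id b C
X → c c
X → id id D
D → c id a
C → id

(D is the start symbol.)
Augment with D' → D and build the canonical LR(0) collection (I0 = CLOSURE({[D' → . D]}), then GOTO on every symbol after a dot until no new states appear). It has 20 states:
  I0: { [C → . X b], [C → . id], [D → . C X id], [D → . c id a], [D' → . D], [X → . a b], [X → . c c], [X → . id b C], [X → . id id D] }  — shift
  I1: { [D → C . X id], [X → . a b], [X → . c c], [X → . id b C], [X → . id id D] }  — shift
  I2: { [D' → D .] }  — accept
  I3: { [C → X . b] }  — shift
  I4: { [X → a . b] }  — shift
  I5: { [D → c . id a], [X → c . c] }  — shift
  I6: { [C → id .], [X → id . b C], [X → id . id D] }  — shift, reduce
  I7: { [C → . X b], [C → . id], [X → . a b], [X → . c c], [X → . id b C], [X → . id id D], [X → id b . C] }  — shift
  I8: { [C → . X b], [C → . id], [D → . C X id], [D → . c id a], [X → . a b], [X → . c c], [X → . id b C], [X → . id id D], [X → id id . D] }  — shift
  I9: { [X → id id D .] }  — reduce
  I10: { [X → id b C .] }  — reduce
  I11: { [X → c . c] }  — shift
  I12: { [X → c c .] }  — reduce
  I13: { [D → c id . a] }  — shift
  I14: { [D → c id a .] }  — reduce
  I15: { [X → a b .] }  — reduce
  I16: { [C → X b .] }  — reduce
  I17: { [D → C X . id] }  — shift
  I18: { [X → id . b C], [X → id . id D] }  — shift
  I19: { [D → C X id .] }  — reduce

Conflict in state I6:
  Shift-reduce conflict between [C → id .] and [X → id . b C]
So the grammar is NOT LR(0).

Answer: No. Shift-reduce conflict between [C → id .] and [X → id . b C]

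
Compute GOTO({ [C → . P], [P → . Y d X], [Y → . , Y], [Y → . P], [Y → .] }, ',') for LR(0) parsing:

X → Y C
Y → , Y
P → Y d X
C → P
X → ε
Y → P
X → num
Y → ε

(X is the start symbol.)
{ [P → . Y d X], [Y → , . Y], [Y → . , Y], [Y → . P], [Y → .] }

GOTO(I, ',') = CLOSURE({ [A → αX.β] : [A → α.Xβ] ∈ I, X = ',' })

Items with dot before ',', with the dot advanced:
  [Y → . , Y] → [Y → , . Y]
Closure of the advanced items:
  [Y → , . Y] has the dot before Y: add [Y → . , Y], [Y → . P], [Y → .]
  [Y → . P] has the dot before P: add [P → . Y d X]

GOTO = { [P → . Y d X], [Y → , . Y], [Y → . , Y], [Y → . P], [Y → .] }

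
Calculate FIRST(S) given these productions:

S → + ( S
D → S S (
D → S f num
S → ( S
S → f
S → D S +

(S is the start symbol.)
FIRST sets of the other non-terminals involved (by the same procedure, iterated to a fixed point):
  FIRST(D) = { '(', '+', 'f' }

From S → + ( S:
  - '+' is a terminal: add '+' and stop
From S → ( S:
  - '(' is a terminal: add '(' and stop
From S → f:
  - f is a terminal: add 'f' and stop
From S → D S +:
  - D is a non-terminal: add FIRST(D) \ {ε} = { '(', '+', 'f' }
    D is not nullable, so stop

Collecting: FIRST(S) = { '(', '+', 'f' }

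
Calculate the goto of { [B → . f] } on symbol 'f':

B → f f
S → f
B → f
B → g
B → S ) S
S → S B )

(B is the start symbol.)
GOTO(I, 'f') = CLOSURE({ [A → αX.β] : [A → α.Xβ] ∈ I, X = 'f' })

Items with dot before 'f', with the dot advanced:
  [B → . f] → [B → f .]
Closure adds nothing (no advanced item has the dot before a non-terminal).

GOTO = { [B → f .] }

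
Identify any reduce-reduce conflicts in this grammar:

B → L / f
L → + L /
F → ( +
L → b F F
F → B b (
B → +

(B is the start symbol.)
No reduce-reduce conflicts

A reduce-reduce conflict occurs when an LR(0) state has two complete items [A → α .] and [B → β .] — both call for a reduction, and with no lookahead the parser cannot choose between them.

Augment with B' → B and build the canonical LR(0) collection (I0 = CLOSURE({[B' → . B]}), then GOTO on every symbol after a dot until no new states appear). It has 17 states:
  I0: { [B → . +], [B → . L / f], [B' → . B], [L → . + L /], [L → . b F F] }  — shift
  I1: { [B → + .], [L → + . L /], [L → . + L /], [L → . b F F] }  — shift, reduce
  I2: { [B' → B .] }  — accept
  I3: { [B → L . / f] }  — shift
  I4: { [B → . +], [B → . L / f], [F → . ( +], [F → . B b (], [L → . + L /], [L → . b F F], [L → b . F F] }  — shift
  I5: { [F → ( . +] }  — shift
  I6: { [F → B . b (] }  — shift
  I7: { [B → . +], [B → . L / f], [F → . ( +], [F → . B b (], [L → . + L /], [L → . b F F], [L → b F . F] }  — shift
  I8: { [L → b F F .] }  — reduce
  I9: { [F → B b . (] }  — shift
  I10: { [F → B b ( .] }  — reduce
  I11: { [F → ( + .] }  — reduce
  I12: { [B → L / . f] }  — shift
  I13: { [B → L / f .] }  — reduce
  I14: { [L → + . L /], [L → . + L /], [L → . b F F] }  — shift
  I15: { [L → + L . /] }  — shift
  I16: { [L → + L / .] }  — reduce

No state contains more than one complete item.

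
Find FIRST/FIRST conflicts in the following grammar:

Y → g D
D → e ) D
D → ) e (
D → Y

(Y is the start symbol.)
A FIRST/FIRST conflict occurs when two productions N → α and N → β for the same non-terminal have FIRST(α) ∩ FIRST(β) ≠ ∅ (with ε ∈ FIRST of a nullable right-hand side, so two nullable alternatives also conflict).

FIRST sets of the non-terminals at (or reachable through a nullable prefix from) the front of some alternative:
  FIRST(Y) = { 'g' }

Productions for D:
  D → e ) D: FIRST = { 'e' }
  D → ) e (: FIRST = { ')' }
  D → Y: FIRST = { 'g' }
Y has only one production, so no FIRST/FIRST conflict is possible there.

All alternatives of each non-terminal have pairwise disjoint FIRST sets.

Answer: No FIRST/FIRST conflicts.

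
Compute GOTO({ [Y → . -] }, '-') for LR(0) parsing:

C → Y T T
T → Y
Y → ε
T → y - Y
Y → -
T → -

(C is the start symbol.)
{ [Y → - .] }

GOTO(I, '-') = CLOSURE({ [A → αX.β] : [A → α.Xβ] ∈ I, X = '-' })

Items with dot before '-', with the dot advanced:
  [Y → . -] → [Y → - .]
Closure adds nothing (no advanced item has the dot before a non-terminal).

GOTO = { [Y → - .] }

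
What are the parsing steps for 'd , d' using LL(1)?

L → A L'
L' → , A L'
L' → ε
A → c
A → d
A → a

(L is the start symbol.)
LL(1) parsing maintains a stack (initially the start symbol over $) and the input. At each step: if the stack top is a terminal, match it against the current input token; if it is a non-terminal N, replace it with the RHS of M[N, lookahead] (the unique production whose predict set contains the lookahead).

Stack is shown with the top on the left.

Stack     Input    Action
-------------------------
L $       d , d $  output L → A L'
A L' $    d , d $  output A → d
d L' $    d , d $  match 'd'
L' $      , d $    output L' → , A L'
, A L' $  , d $    match ','
A L' $    d $      output A → d
d L' $    d $      match 'd'
L' $      $        output L' → ε
$         $        accept

The string is accepted.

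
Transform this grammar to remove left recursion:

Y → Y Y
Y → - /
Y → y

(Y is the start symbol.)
Y is directly left-recursive. The standard transformation for
  A → A α₁ | ... | A α_m | β₁ | ... | β_n
is
  A  → β₁ A' | ... | β_n A'
  A' → α₁ A' | ... | α_m A' | ε

Y → - / becomes Y → - / Y'
Y → y becomes Y → y Y'
Y → Y Y becomes Y' → Y Y'
Add Y' → ε

Resulting grammar:
Y → - / Y'
Y → y Y'
Y' → Y Y'
Y' → ε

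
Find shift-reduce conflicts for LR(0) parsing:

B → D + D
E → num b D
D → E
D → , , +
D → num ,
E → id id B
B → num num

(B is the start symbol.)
A shift-reduce conflict occurs when an LR(0) state has both:
  - a complete (reduce) item [A → α .] (dot at the end), and
  - a shift item [B → β . c γ] (dot before a terminal).

Augment with B' → B and build the canonical LR(0) collection (I0 = CLOSURE({[B' → . B]}), then GOTO on every symbol after a dot until no new states appear). It has 18 states:
  I0: { [B → . D + D], [B → . num num], [B' → . B], [D → . , , +], [D → . E], [D → . num ,], [E → . id id B], [E → . num b D] }  — shift
  I1: { [D → , . , +] }  — shift
  I2: { [B' → B .] }  — accept
  I3: { [B → D . + D] }  — shift
  I4: { [D → E .] }  — reduce
  I5: { [E → id . id B] }  — shift
  I6: { [B → num . num], [D → num . ,], [E → num . b D] }  — shift
  I7: { [D → num , .] }  — reduce
  I8: { [D → . , , +], [D → . E], [D → . num ,], [E → . id id B], [E → . num b D], [E → num b . D] }  — shift
  I9: { [B → num num .] }  — reduce
  I10: { [E → num b D .] }  — reduce
  I11: { [D → num . ,], [E → num . b D] }  — shift
  I12: { [B → . D + D], [B → . num num], [D → . , , +], [D → . E], [D → . num ,], [E → . id id B], [E → . num b D], [E → id id . B] }  — shift
  I13: { [E → id id B .] }  — reduce
  I14: { [B → D + . D], [D → . , , +], [D → . E], [D → . num ,], [E → . id id B], [E → . num b D] }  — shift
  I15: { [B → D + D .] }  — reduce
  I16: { [D → , , . +] }  — shift
  I17: { [D → , , + .] }  — reduce

No state contains both a complete item and a shift item.

Answer: No shift-reduce conflicts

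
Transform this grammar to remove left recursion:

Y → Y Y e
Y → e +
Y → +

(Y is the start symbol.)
Y is directly left-recursive. The standard transformation for
  A → A α₁ | ... | A α_m | β₁ | ... | β_n
is
  A  → β₁ A' | ... | β_n A'
  A' → α₁ A' | ... | α_m A' | ε

Y → e + becomes Y → e + Y'
Y → + becomes Y → + Y'
Y → Y Y e becomes Y' → Y e Y'
Add Y' → ε

Resulting grammar:
Y → e + Y'
Y → + Y'
Y' → Y e Y'
Y' → ε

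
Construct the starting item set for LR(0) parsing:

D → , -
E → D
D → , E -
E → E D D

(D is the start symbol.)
{ [D → . , -], [D → . , E -], [D' → . D] }

First, augment the grammar with D' → D
I₀ = CLOSURE({ [D' → . D] }):
  [D' → . D] has the dot before D: add [D → . , -], [D → . , E -]
No further items can be added.

I₀ = { [D → . , -], [D → . , E -], [D' → . D] }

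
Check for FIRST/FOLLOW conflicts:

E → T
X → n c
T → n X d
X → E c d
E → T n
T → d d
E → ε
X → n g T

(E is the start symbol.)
No FIRST/FOLLOW conflicts.

Nullable non-terminals: E.
FIRST sets used below: FIRST(T) = { 'd', 'n' }

E: nullable alternative(s) E → ε; FOLLOW(E) = { $, 'c' }
  E → T: FIRST \ {ε} = { 'd', 'n' } — disjoint from FOLLOW(E)
  E → T n: FIRST \ {ε} = { 'd', 'n' } — disjoint from FOLLOW(E)
  E → ε: FIRST \ {ε} = { } — this is the only nullable alternative, skip

T, X have no nullable alternative, so no FIRST/FOLLOW check is needed there.

No FIRST/FOLLOW conflicts found.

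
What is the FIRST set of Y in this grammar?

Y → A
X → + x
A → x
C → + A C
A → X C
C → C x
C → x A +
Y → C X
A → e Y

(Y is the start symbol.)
{ '+', 'e', 'x' }

To compute FIRST(Y), examine every production with Y on the left-hand side, reading each right-hand side left to right until a non-nullable symbol is reached.

FIRST sets of the other non-terminals involved (by the same procedure, iterated to a fixed point):
  FIRST(A) = { '+', 'e', 'x' }
  FIRST(C) = { '+', 'x' }

From Y → A:
  - A is a non-terminal: add FIRST(A) \ {ε} = { '+', 'e', 'x' }
    A is not nullable, so stop
From Y → C X:
  - C is a non-terminal: add FIRST(C) \ {ε} = { '+', 'x' }
    C is not nullable, so stop

Collecting: FIRST(Y) = { '+', 'e', 'x' }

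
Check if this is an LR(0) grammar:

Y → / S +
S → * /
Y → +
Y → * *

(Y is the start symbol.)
A grammar is LR(0) if no state in the canonical LR(0) collection has:
  - both a shift item (dot before a terminal) and a complete item (shift-reduce conflict), or
  - two or more complete items (reduce-reduce conflict; the accept item [Y' → Y .] counts as a complete item here).

Augment with Y' → Y and build the canonical LR(0) collection (I0 = CLOSURE({[Y' → . Y]}), then GOTO on every symbol after a dot until no new states appear). It has 10 states:
  I0: { [Y → . * *], [Y → . +], [Y → . / S +], [Y' → . Y] }  — shift
  I1: { [Y → * . *] }  — shift
  I2: { [Y → + .] }  — reduce
  I3: { [S → . * /], [Y → / . S +] }  — shift
  I4: { [Y' → Y .] }  — accept
  I5: { [S → * . /] }  — shift
  I6: { [Y → / S . +] }  — shift
  I7: { [Y → / S + .] }  — reduce
  I8: { [S → * / .] }  — reduce
  I9: { [Y → * * .] }  — reduce

Every state is either a pure shift/goto state or contains exactly one complete item and nothing to shift — no conflicts. The grammar is LR(0).

Answer: Yes, the grammar is LR(0)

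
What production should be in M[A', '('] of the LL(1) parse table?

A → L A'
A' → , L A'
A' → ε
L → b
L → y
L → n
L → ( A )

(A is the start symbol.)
Empty (error entry)

To find M[A', '('], we find productions for A' where '(' is in the predict set (PREDICT(N → α) = (FIRST(α) \ {ε}) ∪ (FOLLOW(N) if α ⇒* ε)).

Relevant sets:
  FOLLOW(A') = { $, ')' }

A' → , L A': PREDICT = { ',' }
A' → ε: PREDICT = { $, ')' }

M[A', '('] is empty (no production applies)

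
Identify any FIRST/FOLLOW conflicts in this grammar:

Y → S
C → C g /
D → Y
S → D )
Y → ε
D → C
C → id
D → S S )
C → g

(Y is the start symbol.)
Yes. Y → S with FOLLOW(Y) on { ')' }; D → S S ')' with FOLLOW(D) on { ')' }

A FIRST/FOLLOW conflict occurs when a non-terminal N has a nullable alternative N → β (β ⇒* ε) and another alternative N → α with FIRST(α) ∩ FOLLOW(N) ≠ ∅: on such a lookahead the parser cannot decide between expanding α and letting N vanish via β.

Nullable non-terminals: D, Y.
FIRST sets used below: FIRST(Y) = { ')', 'g', 'id', ε }, FIRST(C) = { 'g', 'id' }, FIRST(S) = { ')', 'g', 'id' }

D: nullable alternative(s) D → Y; FOLLOW(D) = { ')' }
  D → Y: FIRST \ {ε} = { ')', 'g', 'id' } — this is the only nullable alternative, skip
  D → C: FIRST \ {ε} = { 'g', 'id' } — disjoint from FOLLOW(D)
  D → S S ): FIRST \ {ε} = { ')', 'g', 'id' } — overlaps FOLLOW(D) on { ')' }: CONFLICT

Y: nullable alternative(s) Y → ε; FOLLOW(Y) = { $, ')' }
  Y → S: FIRST \ {ε} = { ')', 'g', 'id' } — overlaps FOLLOW(Y) on { ')' }: CONFLICT
  Y → ε: FIRST \ {ε} = { } — this is the only nullable alternative, skip

C, S have no nullable alternative, so no FIRST/FOLLOW check is needed there.

So the grammar has 2 FIRST/FOLLOW conflicts (marked CONFLICT above).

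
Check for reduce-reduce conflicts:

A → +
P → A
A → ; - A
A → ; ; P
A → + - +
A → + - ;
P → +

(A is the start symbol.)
Yes — I6: [A → + .] vs [P → + .]

Augment with A' → A and build the canonical LR(0) collection (I0 = CLOSURE({[A' → . A]}), then GOTO on every symbol after a dot until no new states appear). It has 13 states:
  I0: { [A → . + - +], [A → . + - ;], [A → . +], [A → . ; - A], [A → . ; ; P], [A' → . A] }  — shift
  I1: { [A → + . - +], [A → + . - ;], [A → + .] }  — shift, reduce
  I2: { [A → ; . - A], [A → ; . ; P] }  — shift
  I3: { [A' → A .] }  — accept
  I4: { [A → . + - +], [A → . + - ;], [A → . +], [A → . ; - A], [A → . ; ; P], [A → ; - . A] }  — shift
  I5: { [A → . + - +], [A → . + - ;], [A → . +], [A → . ; - A], [A → . ; ; P], [A → ; ; . P], [P → . +], [P → . A] }  — shift
  I6: { [A → + . - +], [A → + . - ;], [A → + .], [P → + .] }  — shift, 2 reduces
  I7: { [P → A .] }  — reduce
  I8: { [A → ; ; P .] }  — reduce
  I9: { [A → + - . +], [A → + - . ;] }  — shift
  I10: { [A → + - + .] }  — reduce
  I11: { [A → + - ; .] }  — reduce
  I12: { [A → ; - A .] }  — reduce

I6 contains complete items [A → + .], [P → + .] — reduce-reduce conflict.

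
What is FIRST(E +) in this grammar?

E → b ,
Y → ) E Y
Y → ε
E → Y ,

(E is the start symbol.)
{ ')', ',', 'b' }

FIRST sets of the non-terminals involved (from the grammar, by fixed-point iteration):
  FIRST(E) = { ')', ',', 'b' }

To compute FIRST(E +), process the symbols left to right:
Symbol E is a non-terminal. Add FIRST(E) \ {ε} = { ')', ',', 'b' }
E is not nullable (ε ∉ FIRST(E)), so stop here.
FIRST(E +) = { ')', ',', 'b' }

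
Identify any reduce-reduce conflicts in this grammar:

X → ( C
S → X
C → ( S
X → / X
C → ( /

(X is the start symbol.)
Augment with X' → X and build the canonical LR(0) collection (I0 = CLOSURE({[X' → . X]}), then GOTO on every symbol after a dot until no new states appear). It has 10 states:
  I0: { [X → . ( C], [X → . / X], [X' → . X] }  — shift
  I1: { [C → . ( /], [C → . ( S], [X → ( . C] }  — shift
  I2: { [X → . ( C], [X → . / X], [X → / . X] }  — shift
  I3: { [X' → X .] }  — accept
  I4: { [X → / X .] }  — reduce
  I5: { [C → ( . /], [C → ( . S], [S → . X], [X → . ( C], [X → . / X] }  — shift
  I6: { [X → ( C .] }  — reduce
  I7: { [C → ( / .], [X → . ( C], [X → . / X], [X → / . X] }  — shift, reduce
  I8: { [C → ( S .] }  — reduce
  I9: { [S → X .] }  — reduce

No state contains more than one complete item.

Answer: No reduce-reduce conflicts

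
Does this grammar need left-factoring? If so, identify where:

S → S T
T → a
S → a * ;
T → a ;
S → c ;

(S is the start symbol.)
Yes, T has productions with common prefix 'a'

Left-factoring is needed when two productions for the same non-terminal
share a common prefix on the right-hand side.

Productions for S:
  S → S T
  S → a * ;
  S → c ;
Productions for T:
  T → a
  T → a ;

Found common prefix 'a' in productions for T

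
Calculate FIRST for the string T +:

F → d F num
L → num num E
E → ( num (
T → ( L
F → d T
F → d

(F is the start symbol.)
FIRST sets of the non-terminals involved (from the grammar, by fixed-point iteration):
  FIRST(T) = { '(' }

To compute FIRST(T +), process the symbols left to right:
Symbol T is a non-terminal. Add FIRST(T) \ {ε} = { '(' }
T is not nullable (ε ∉ FIRST(T)), so stop here.
FIRST(T +) = { '(' }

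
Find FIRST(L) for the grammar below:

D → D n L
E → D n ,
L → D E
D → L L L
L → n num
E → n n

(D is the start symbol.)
{ 'n' }

FIRST sets of the other non-terminals involved (by the same procedure, iterated to a fixed point):
  FIRST(D) = { 'n' }

From L → D E:
  - D is a non-terminal: add FIRST(D) \ {ε} = { 'n' }
    D is not nullable, so stop
From L → n num:
  - n is a terminal: add 'n' and stop

Collecting: FIRST(L) = { 'n' }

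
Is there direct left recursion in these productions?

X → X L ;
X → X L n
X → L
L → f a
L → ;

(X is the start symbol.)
X → X L ;: LEFT RECURSIVE (starts with X)
X → X L n: LEFT RECURSIVE (starts with X)
X → L: starts with L
L → f a: starts with f
L → ;: starts with ';'

The grammar has direct left recursion on: X.

Answer: Yes, X is left-recursive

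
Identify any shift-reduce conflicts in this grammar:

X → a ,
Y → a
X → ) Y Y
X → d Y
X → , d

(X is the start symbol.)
A shift-reduce conflict occurs when an LR(0) state has both:
  - a complete (reduce) item [A → α .] (dot at the end), and
  - a shift item [B → β . c γ] (dot before a terminal).

Augment with X' → X and build the canonical LR(0) collection (I0 = CLOSURE({[X' → . X]}), then GOTO on every symbol after a dot until no new states appear). It has 12 states:
  I0: { [X → . ) Y Y], [X → . , d], [X → . a ,], [X → . d Y], [X' → . X] }  — shift
  I1: { [X → ) . Y Y], [Y → . a] }  — shift
  I2: { [X → , . d] }  — shift
  I3: { [X' → X .] }  — accept
  I4: { [X → a . ,] }  — shift
  I5: { [X → d . Y], [Y → . a] }  — shift
  I6: { [X → d Y .] }  — reduce
  I7: { [Y → a .] }  — reduce
  I8: { [X → a , .] }  — reduce
  I9: { [X → , d .] }  — reduce
  I10: { [X → ) Y . Y], [Y → . a] }  — shift
  I11: { [X → ) Y Y .] }  — reduce

No state contains both a complete item and a shift item.

Answer: No shift-reduce conflicts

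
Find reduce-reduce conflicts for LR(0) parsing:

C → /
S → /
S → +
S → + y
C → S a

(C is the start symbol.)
A reduce-reduce conflict occurs when an LR(0) state has two complete items [A → α .] and [B → β .] — both call for a reduction, and with no lookahead the parser cannot choose between them.

Augment with C' → C and build the canonical LR(0) collection (I0 = CLOSURE({[C' → . C]}), then GOTO on every symbol after a dot until no new states appear). It has 7 states:
  I0: { [C → . /], [C → . S a], [C' → . C], [S → . + y], [S → . +], [S → . /] }  — shift
  I1: { [S → + . y], [S → + .] }  — shift, reduce
  I2: { [C → / .], [S → / .] }  — 2 reduces
  I3: { [C' → C .] }  — accept
  I4: { [C → S . a] }  — shift
  I5: { [C → S a .] }  — reduce
  I6: { [S → + y .] }  — reduce

I2 contains complete items [C → / .], [S → / .] — reduce-reduce conflict.

Answer: Yes — I2: [C → / .] vs [S → / .]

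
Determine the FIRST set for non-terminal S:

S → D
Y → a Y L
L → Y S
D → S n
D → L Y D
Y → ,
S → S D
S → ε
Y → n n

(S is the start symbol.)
To compute FIRST(S), examine every production with S on the left-hand side, reading each right-hand side left to right until a non-nullable symbol is reached.

FIRST sets of the other non-terminals involved (by the same procedure, iterated to a fixed point):
  FIRST(D) = { ',', 'a', 'n' }

From S → D:
  - D is a non-terminal: add FIRST(D) \ {ε} = { ',', 'a', 'n' }
    D is not nullable, so stop
From S → S D:
  - S is the symbol being defined: contributes nothing new
    S is nullable, so continue to the next symbol
  - D is a non-terminal: add FIRST(D) \ {ε} = { ',', 'a', 'n' }
    D is not nullable, so stop
From S → ε:
  - ε-production, so ε ∈ FIRST(S)

Collecting: FIRST(S) = { ',', 'a', 'n', ε }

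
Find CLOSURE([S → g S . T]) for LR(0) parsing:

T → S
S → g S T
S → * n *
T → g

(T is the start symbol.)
To compute CLOSURE, for each item [A → α.Bβ] where B is a non-terminal, add [B → .γ] for all productions B → γ; repeat for the newly added items until nothing changes.

Start with: [S → g S . T]
  [S → g S . T] has the dot before T: add [T → . S], [T → . g]
  [T → . S] has the dot before S: add [S → . g S T], [S → . * n *]
No further items can be added.

CLOSURE = { [S → . * n *], [S → . g S T], [S → g S . T], [T → . S], [T → . g] }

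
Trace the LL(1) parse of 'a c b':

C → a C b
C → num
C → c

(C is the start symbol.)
LL(1) parsing maintains a stack (initially the start symbol over $) and the input. At each step: if the stack top is a terminal, match it against the current input token; if it is a non-terminal N, replace it with the RHS of M[N, lookahead] (the unique production whose predict set contains the lookahead).

Stack is shown with the top on the left.

Stack    Input    Action
------------------------
C $      a c b $  output C → a C b
a C b $  a c b $  match 'a'
C b $    c b $    output C → c
c b $    c b $    match 'c'
b $      b $      match 'b'
$        $        accept

The string is accepted.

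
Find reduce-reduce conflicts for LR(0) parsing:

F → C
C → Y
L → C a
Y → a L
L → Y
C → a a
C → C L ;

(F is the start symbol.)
A reduce-reduce conflict occurs when an LR(0) state has two complete items [A → α .] and [B → β .] — both call for a reduction, and with no lookahead the parser cannot choose between them.

Augment with F' → F and build the canonical LR(0) collection (I0 = CLOSURE({[F' → . F]}), then GOTO on every symbol after a dot until no new states appear). It has 12 states:
  I0: { [C → . C L ;], [C → . Y], [C → . a a], [F → . C], [F' → . F], [Y → . a L] }  — shift
  I1: { [C → . C L ;], [C → . Y], [C → . a a], [C → C . L ;], [F → C .], [L → . C a], [L → . Y], [Y → . a L] }  — shift, reduce
  I2: { [F' → F .] }  — accept
  I3: { [C → Y .] }  — reduce
  I4: { [C → . C L ;], [C → . Y], [C → . a a], [C → a . a], [L → . C a], [L → . Y], [Y → . a L], [Y → a . L] }  — shift
  I5: { [C → . C L ;], [C → . Y], [C → . a a], [C → C . L ;], [L → . C a], [L → . Y], [L → C . a], [Y → . a L] }  — shift
  I6: { [Y → a L .] }  — reduce
  I7: { [C → Y .], [L → Y .] }  — 2 reduces
  I8: { [C → . C L ;], [C → . Y], [C → . a a], [C → a . a], [C → a a .], [L → . C a], [L → . Y], [Y → . a L], [Y → a . L] }  — shift, reduce
  I9: { [C → C L . ;] }  — shift
  I10: { [C → . C L ;], [C → . Y], [C → . a a], [C → a . a], [L → . C a], [L → . Y], [L → C a .], [Y → . a L], [Y → a . L] }  — shift, reduce
  I11: { [C → C L ; .] }  — reduce

I7 contains complete items [C → Y .], [L → Y .] — reduce-reduce conflict.

Answer: Yes — I7: [C → Y .] vs [L → Y .]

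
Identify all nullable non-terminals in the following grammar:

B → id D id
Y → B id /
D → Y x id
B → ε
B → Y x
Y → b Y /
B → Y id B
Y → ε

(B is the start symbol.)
{ 'B', 'Y' }

ε-productions: B → ε, Y → ε
So B, Y are immediately nullable.
No further non-terminal can be added: every production for the remaining non-terminals contains a terminal or a non-nullable non-terminal.
Nullable = { 'B', 'Y' }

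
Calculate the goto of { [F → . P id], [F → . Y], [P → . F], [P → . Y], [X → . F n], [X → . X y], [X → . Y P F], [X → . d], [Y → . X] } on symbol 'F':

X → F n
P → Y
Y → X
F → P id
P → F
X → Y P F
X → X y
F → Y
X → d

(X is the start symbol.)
GOTO(I, 'F') = CLOSURE({ [A → αX.β] : [A → α.Xβ] ∈ I, X = 'F' })

Items with dot before 'F', with the dot advanced:
  [P → . F] → [P → F .]
  [X → . F n] → [X → F . n]
Closure adds nothing (no advanced item has the dot before a non-terminal).

GOTO = { [P → F .], [X → F . n] }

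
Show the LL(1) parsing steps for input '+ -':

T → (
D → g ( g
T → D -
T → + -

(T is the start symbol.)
LL(1) parsing maintains a stack (initially the start symbol over $) and the input. At each step: if the stack top is a terminal, match it against the current input token; if it is a non-terminal N, replace it with the RHS of M[N, lookahead] (the unique production whose predict set contains the lookahead).

Stack is shown with the top on the left.

Stack  Input  Action
--------------------
T $    + - $  output T → + -
+ - $  + - $  match '+'
- $    - $    match '-'
$      $      accept

The string is accepted.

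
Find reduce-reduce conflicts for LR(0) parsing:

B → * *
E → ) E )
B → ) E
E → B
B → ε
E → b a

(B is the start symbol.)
No reduce-reduce conflicts

A reduce-reduce conflict occurs when an LR(0) state has two complete items [A → α .] and [B → β .] — both call for a reduction, and with no lookahead the parser cannot choose between them.

Augment with B' → B and build the canonical LR(0) collection (I0 = CLOSURE({[B' → . B]}), then GOTO on every symbol after a dot until no new states appear). It has 12 states:
  I0: { [B → . ) E], [B → . * *], [B → .], [B' → . B] }  — shift, reduce
  I1: { [B → ) . E], [B → . ) E], [B → . * *], [B → .], [E → . ) E )], [E → . B], [E → . b a] }  — shift, reduce
  I2: { [B → * . *] }  — shift
  I3: { [B' → B .] }  — accept
  I4: { [B → * * .] }  — reduce
  I5: { [B → ) . E], [B → . ) E], [B → . * *], [B → .], [E → ) . E )], [E → . ) E )], [E → . B], [E → . b a] }  — shift, reduce
  I6: { [E → B .] }  — reduce
  I7: { [B → ) E .] }  — reduce
  I8: { [E → b . a] }  — shift
  I9: { [E → b a .] }  — reduce
  I10: { [B → ) E .], [E → ) E . )] }  — shift, reduce
  I11: { [E → ) E ) .] }  — reduce

No state contains more than one complete item.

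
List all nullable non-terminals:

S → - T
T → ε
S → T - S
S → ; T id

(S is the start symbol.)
A non-terminal is nullable if it can derive ε (the empty string): either it has an ε-production, or it has a production whose right-hand side consists entirely of nullable non-terminals.

ε-productions: T → ε
So T is immediately nullable.
No further non-terminal can be added: every production for the remaining non-terminals contains a terminal or a non-nullable non-terminal.
Nullable = { 'T' }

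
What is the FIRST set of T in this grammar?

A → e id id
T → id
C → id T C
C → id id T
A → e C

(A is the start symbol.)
{ 'id' }

From T → id:
  - id is a terminal: add 'id' and stop

Collecting: FIRST(T) = { 'id' }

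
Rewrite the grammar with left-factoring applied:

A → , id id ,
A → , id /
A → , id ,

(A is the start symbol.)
A → , id A'
A' → id ,
A' → /
A' → ,

Left-factoring transforms A → αβ₁ | αβ₂ into A → αA' and A' → β₁ | β₂
(α is the longest common prefix among the alternatives). Repeat until
no nonterminal has two alternatives with a common prefix.

Round 1: A has alternatives sharing prefix ', id'. Introduce A': A → , id A'
  Add: A' → id ,
  Add: A' → /
  Add: A' → ,

No remaining common prefixes — done.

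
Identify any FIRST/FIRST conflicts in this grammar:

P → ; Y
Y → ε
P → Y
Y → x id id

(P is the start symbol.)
No FIRST/FIRST conflicts.

FIRST sets of the non-terminals at (or reachable through a nullable prefix from) the front of some alternative:
  FIRST(Y) = { 'x', ε }

Productions for P:
  P → ; Y: FIRST = { ';' }
  P → Y: FIRST = { 'x', ε }
Productions for Y:
  Y → ε: FIRST = { ε }
  Y → x id id: FIRST = { 'x' }

All alternatives of each non-terminal have pairwise disjoint FIRST sets.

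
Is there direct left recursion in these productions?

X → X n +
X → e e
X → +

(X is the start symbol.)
Direct left recursion occurs when N → N α for some non-terminal N (the right-hand side begins with the left-hand side itself).

X → X n +: LEFT RECURSIVE (starts with X)
X → e e: starts with e
X → +: starts with '+'

The grammar has direct left recursion on: X.

Answer: Yes, X is left-recursive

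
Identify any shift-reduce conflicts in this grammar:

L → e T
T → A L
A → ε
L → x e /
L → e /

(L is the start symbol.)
Yes — I2: [A → .] vs [L → e . /]

A shift-reduce conflict occurs when an LR(0) state has both:
  - a complete (reduce) item [A → α .] (dot at the end), and
  - a shift item [B → β . c γ] (dot before a terminal).

Augment with L' → L and build the canonical LR(0) collection (I0 = CLOSURE({[L' → . L]}), then GOTO on every symbol after a dot until no new states appear). It has 10 states:
  I0: { [L → . e /], [L → . e T], [L → . x e /], [L' → . L] }  — shift
  I1: { [L' → L .] }  — accept
  I2: { [A → .], [L → e . /], [L → e . T], [T → . A L] }  — shift, reduce
  I3: { [L → x . e /] }  — shift
  I4: { [L → x e . /] }  — shift
  I5: { [L → x e / .] }  — reduce
  I6: { [L → e / .] }  — reduce
  I7: { [L → . e /], [L → . e T], [L → . x e /], [T → A . L] }  — shift
  I8: { [L → e T .] }  — reduce
  I9: { [T → A L .] }  — reduce

I2 contains reduce item [A → .] and shift item [L → e . /] — shift-reduce conflict.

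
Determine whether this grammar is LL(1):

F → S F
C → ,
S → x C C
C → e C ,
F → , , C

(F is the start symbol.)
Yes, the grammar is LL(1).

Relevant sets:
  FIRST(S) = { 'x' }

For F:
  PREDICT(F → S F) = { 'x' }
  PREDICT(F → ',' ',' C) = { ',' }
For C:
  PREDICT(C → ',') = { ',' }
  PREDICT(C → e C ',') = { 'e' }
S has a single production, so nothing to check there.

All predict sets are disjoint. The grammar IS LL(1).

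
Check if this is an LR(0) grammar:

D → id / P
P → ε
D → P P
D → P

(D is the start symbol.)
No. Shift-reduce conflict between [P → .] and [D → . id / P]

Augment with D' → D and build the canonical LR(0) collection (I0 = CLOSURE({[D' → . D]}), then GOTO on every symbol after a dot until no new states appear). It has 7 states:
  I0: { [D → . P P], [D → . P], [D → . id / P], [D' → . D], [P → .] }  — shift, reduce
  I1: { [D' → D .] }  — accept
  I2: { [D → P . P], [D → P .], [P → .] }  — 2 reduces
  I3: { [D → id . / P] }  — shift
  I4: { [D → id / . P], [P → .] }  — reduce
  I5: { [D → id / P .] }  — reduce
  I6: { [D → P P .] }  — reduce

Conflict in state I0:
  Shift-reduce conflict between [P → .] and [D → . id / P]
So the grammar is NOT LR(0).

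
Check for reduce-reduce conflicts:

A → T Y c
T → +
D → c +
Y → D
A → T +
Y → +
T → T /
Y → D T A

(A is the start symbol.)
Augment with A' → A and build the canonical LR(0) collection (I0 = CLOSURE({[A' → . A]}), then GOTO on every symbol after a dot until no new states appear). It has 13 states:
  I0: { [A → . T +], [A → . T Y c], [A' → . A], [T → . +], [T → . T /] }  — shift
  I1: { [T → + .] }  — reduce
  I2: { [A' → A .] }  — accept
  I3: { [A → T . +], [A → T . Y c], [D → . c +], [T → T . /], [Y → . +], [Y → . D T A], [Y → . D] }  — shift
  I4: { [A → T + .], [Y → + .] }  — 2 reduces
  I5: { [T → T / .] }  — reduce
  I6: { [T → . +], [T → . T /], [Y → D . T A], [Y → D .] }  — shift, reduce
  I7: { [A → T Y . c] }  — shift
  I8: { [D → c . +] }  — shift
  I9: { [D → c + .] }  — reduce
  I10: { [A → T Y c .] }  — reduce
  I11: { [A → . T +], [A → . T Y c], [T → . +], [T → . T /], [T → T . /], [Y → D T . A] }  — shift
  I12: { [Y → D T A .] }  — reduce

I4 contains complete items [A → T + .], [Y → + .] — reduce-reduce conflict.

Answer: Yes — I4: [A → T + .] vs [Y → + .]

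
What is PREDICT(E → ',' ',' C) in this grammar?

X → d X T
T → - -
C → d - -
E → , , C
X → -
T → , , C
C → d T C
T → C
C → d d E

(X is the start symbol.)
PREDICT(E → ',' ',' C) = (FIRST(RHS) \ {ε}) ∪ (FOLLOW(E) if ε ∈ FIRST(RHS), i.e. RHS ⇒* ε)
FIRST(',' ',' C) = { ',' }
ε ∉ FIRST(',' ',' C), so FOLLOW(E) is not added.
PREDICT(E → ',' ',' C) = { ',' }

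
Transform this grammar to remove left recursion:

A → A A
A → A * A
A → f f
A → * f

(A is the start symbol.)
A is directly left-recursive. The standard transformation for
  A → A α₁ | ... | A α_m | β₁ | ... | β_n
is
  A  → β₁ A' | ... | β_n A'
  A' → α₁ A' | ... | α_m A' | ε

A → f f becomes A → f f A'
A → * f becomes A → * f A'
A → A A becomes A' → A A'
A → A * A becomes A' → * A A'
Add A' → ε

Resulting grammar:
A → f f A'
A → * f A'
A' → A A'
A' → * A A'
A' → ε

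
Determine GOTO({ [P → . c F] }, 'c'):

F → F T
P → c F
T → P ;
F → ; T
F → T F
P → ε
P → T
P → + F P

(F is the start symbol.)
{ [F → . ; T], [F → . F T], [F → . T F], [P → . + F P], [P → . T], [P → . c F], [P → .], [P → c . F], [T → . P ;] }

GOTO(I, 'c') = CLOSURE({ [A → αX.β] : [A → α.Xβ] ∈ I, X = 'c' })

Items with dot before 'c', with the dot advanced:
  [P → . c F] → [P → c . F]
Closure of the advanced items:
  [P → c . F] has the dot before F: add [F → . F T], [F → . ; T], [F → . T F]
  [F → . T F] has the dot before T: add [T → . P ;]
  [T → . P ;] has the dot before P: add [P → . c F], [P → .], [P → . T], [P → . + F P]

GOTO = { [F → . ; T], [F → . F T], [F → . T F], [P → . + F P], [P → . T], [P → . c F], [P → .], [P → c . F], [T → . P ;] }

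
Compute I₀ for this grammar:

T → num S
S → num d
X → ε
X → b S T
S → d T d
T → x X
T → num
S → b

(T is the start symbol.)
First, augment the grammar with T' → T
I₀ = CLOSURE({ [T' → . T] }):
  [T' → . T] has the dot before T: add [T → . num S], [T → . x X], [T → . num]
No further items can be added.

I₀ = { [T → . num S], [T → . num], [T → . x X], [T' → . T] }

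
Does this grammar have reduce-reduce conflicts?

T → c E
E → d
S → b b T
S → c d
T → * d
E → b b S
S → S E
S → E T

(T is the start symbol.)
A reduce-reduce conflict occurs when an LR(0) state has two complete items [A → α .] and [B → β .] — both call for a reduction, and with no lookahead the parser cannot choose between them.

Augment with T' → T and build the canonical LR(0) collection (I0 = CLOSURE({[T' → . T]}), then GOTO on every symbol after a dot until no new states appear). It has 20 states:
  I0: { [T → . * d], [T → . c E], [T' → . T] }  — shift
  I1: { [T → * . d] }  — shift
  I2: { [T' → T .] }  — accept
  I3: { [E → . b b S], [E → . d], [T → c . E] }  — shift
  I4: { [T → c E .] }  — reduce
  I5: { [E → b . b S] }  — shift
  I6: { [E → d .] }  — reduce
  I7: { [E → . b b S], [E → . d], [E → b b . S], [S → . E T], [S → . S E], [S → . b b T], [S → . c d] }  — shift
  I8: { [S → E . T], [T → . * d], [T → . c E] }  — shift
  I9: { [E → . b b S], [E → . d], [E → b b S .], [S → S . E] }  — shift, reduce
  I10: { [E → b . b S], [S → b . b T] }  — shift
  I11: { [S → c . d] }  — shift
  I12: { [S → c d .] }  — reduce
  I13: { [E → . b b S], [E → . d], [E → b b . S], [S → . E T], [S → . S E], [S → . b b T], [S → . c d], [S → b b . T], [T → . * d], [T → . c E] }  — shift
  I14: { [S → b b T .] }  — reduce
  I15: { [E → . b b S], [E → . d], [S → c . d], [T → c . E] }  — shift
  I16: { [E → d .], [S → c d .] }  — 2 reduces
  I17: { [S → S E .] }  — reduce
  I18: { [S → E T .] }  — reduce
  I19: { [T → * d .] }  — reduce

I16 contains complete items [E → d .], [S → c d .] — reduce-reduce conflict.

Answer: Yes — I16: [E → d .] vs [S → c d .]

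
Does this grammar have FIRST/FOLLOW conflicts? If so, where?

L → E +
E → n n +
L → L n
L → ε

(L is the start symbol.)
Yes. L → E '+' with FOLLOW(L) on { 'n' }; L → L n with FOLLOW(L) on { 'n' }

A FIRST/FOLLOW conflict occurs when a non-terminal N has a nullable alternative N → β (β ⇒* ε) and another alternative N → α with FIRST(α) ∩ FOLLOW(N) ≠ ∅: on such a lookahead the parser cannot decide between expanding α and letting N vanish via β.

Nullable non-terminals: L.
FIRST sets used below: FIRST(E) = { 'n' }, FIRST(L) = { 'n', ε }

L: nullable alternative(s) L → ε; FOLLOW(L) = { $, 'n' }
  L → E +: FIRST \ {ε} = { 'n' } — overlaps FOLLOW(L) on { 'n' }: CONFLICT
  L → L n: FIRST \ {ε} = { 'n' } — overlaps FOLLOW(L) on { 'n' }: CONFLICT
  L → ε: FIRST \ {ε} = { } — this is the only nullable alternative, skip

E has no nullable alternative, so no FIRST/FOLLOW check is needed there.

So the grammar has 2 FIRST/FOLLOW conflicts (marked CONFLICT above).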